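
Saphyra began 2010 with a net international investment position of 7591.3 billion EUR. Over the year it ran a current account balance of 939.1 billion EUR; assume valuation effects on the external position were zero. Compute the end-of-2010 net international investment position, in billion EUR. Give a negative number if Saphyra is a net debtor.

With no valuation effects, change in NIIP = current account = 939.1
End-of-year NIIP = 7591.3 + 939.1 = 8530.4

8530.4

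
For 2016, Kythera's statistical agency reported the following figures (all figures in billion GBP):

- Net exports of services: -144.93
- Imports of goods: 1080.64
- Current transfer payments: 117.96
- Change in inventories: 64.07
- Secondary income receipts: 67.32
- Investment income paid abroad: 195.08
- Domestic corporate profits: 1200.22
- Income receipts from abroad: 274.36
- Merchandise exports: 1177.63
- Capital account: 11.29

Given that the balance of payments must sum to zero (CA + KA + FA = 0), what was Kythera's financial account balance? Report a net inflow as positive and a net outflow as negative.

8.01

Goods balance = 1177.63 - 1080.64 = 96.99
Services balance = -144.93
Trade balance (goods + services) = 96.99 + (-144.93) = -47.94
Net primary income = 274.36 - 195.08 = 79.28
Net secondary income = 67.32 - 117.96 = -50.64
Current account = -47.94 + 79.28 + (-50.64) = -19.30
Financial account = -(-19.30 + 11.29) = 8.01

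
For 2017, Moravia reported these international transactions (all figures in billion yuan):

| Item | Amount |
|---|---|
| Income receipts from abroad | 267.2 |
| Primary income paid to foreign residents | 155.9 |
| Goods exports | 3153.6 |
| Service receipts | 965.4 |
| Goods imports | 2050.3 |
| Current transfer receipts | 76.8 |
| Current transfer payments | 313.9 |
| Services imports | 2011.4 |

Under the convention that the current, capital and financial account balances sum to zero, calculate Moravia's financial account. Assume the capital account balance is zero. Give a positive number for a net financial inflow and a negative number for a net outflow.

68.5

Goods balance = 3153.6 - 2050.3 = 1103.3
Services balance = 965.4 - 2011.4 = -1046.0
Trade balance (goods + services) = 1103.3 + (-1046.0) = 57.3
Net primary income = 267.2 - 155.9 = 111.3
Net secondary income = 76.8 - 313.9 = -237.1
Current account = 57.3 + 111.3 + (-237.1) = -68.5
Financial account = -(-68.5) = 68.5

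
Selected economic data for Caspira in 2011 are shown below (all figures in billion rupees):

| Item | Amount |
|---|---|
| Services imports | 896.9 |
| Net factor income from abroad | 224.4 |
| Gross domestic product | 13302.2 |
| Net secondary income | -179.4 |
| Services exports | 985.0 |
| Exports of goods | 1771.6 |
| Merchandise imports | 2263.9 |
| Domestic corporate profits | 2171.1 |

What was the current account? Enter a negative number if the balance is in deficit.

-359.2

Goods balance = 1771.6 - 2263.9 = -492.3
Services balance = 985.0 - 896.9 = 88.1
Trade balance (goods + services) = -492.3 + 88.1 = -404.2
Net primary income = 224.4
Net secondary income = -179.4
Current account = -404.2 + 224.4 + (-179.4) = -359.2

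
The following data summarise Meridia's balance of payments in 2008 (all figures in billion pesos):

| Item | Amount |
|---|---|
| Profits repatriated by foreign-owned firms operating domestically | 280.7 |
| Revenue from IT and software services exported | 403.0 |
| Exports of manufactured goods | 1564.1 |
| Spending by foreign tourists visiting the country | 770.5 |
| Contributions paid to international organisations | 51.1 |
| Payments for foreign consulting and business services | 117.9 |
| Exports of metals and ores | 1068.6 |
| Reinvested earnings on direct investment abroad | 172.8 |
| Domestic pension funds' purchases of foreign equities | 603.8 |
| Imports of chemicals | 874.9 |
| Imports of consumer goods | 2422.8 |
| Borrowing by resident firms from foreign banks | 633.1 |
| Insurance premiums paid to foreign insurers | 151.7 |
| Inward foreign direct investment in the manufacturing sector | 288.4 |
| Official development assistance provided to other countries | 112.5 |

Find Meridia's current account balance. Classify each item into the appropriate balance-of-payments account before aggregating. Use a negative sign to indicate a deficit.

-32.6

Goods: 1564.1 - 2422.8 - 874.9 + 1068.6 = -665.0
Services: -117.9 + 770.5 + 403.0 - 151.7 = 903.9
Primary income: 172.8 - 280.7 = -107.9
Secondary income: -112.5 - 51.1 = -163.6
Current account = (-665.0) + 903.9 + (-107.9) + (-163.6) = -32.6
(Excluded from the current account — financial account: domestic pension funds' purchases of foreign equities 603.8, borrowing by resident firms from foreign banks 633.1, inward foreign direct investment in the manufacturing sector 288.4.)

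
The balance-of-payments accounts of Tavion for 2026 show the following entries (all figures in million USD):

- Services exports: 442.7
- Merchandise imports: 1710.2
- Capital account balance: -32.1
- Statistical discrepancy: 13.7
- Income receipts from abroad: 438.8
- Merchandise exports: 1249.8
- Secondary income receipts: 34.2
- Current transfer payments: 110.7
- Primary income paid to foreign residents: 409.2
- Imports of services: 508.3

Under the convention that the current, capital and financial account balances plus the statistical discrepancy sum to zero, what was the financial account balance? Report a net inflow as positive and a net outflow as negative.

591.3

Goods balance = 1249.8 - 1710.2 = -460.4
Services balance = 442.7 - 508.3 = -65.6
Trade balance (goods + services) = -460.4 + (-65.6) = -526.0
Net primary income = 438.8 - 409.2 = 29.6
Net secondary income = 34.2 - 110.7 = -76.5
Current account = -526.0 + 29.6 + (-76.5) = -572.9
Financial account = -(-572.9 + (-32.1) + 13.7) = 591.3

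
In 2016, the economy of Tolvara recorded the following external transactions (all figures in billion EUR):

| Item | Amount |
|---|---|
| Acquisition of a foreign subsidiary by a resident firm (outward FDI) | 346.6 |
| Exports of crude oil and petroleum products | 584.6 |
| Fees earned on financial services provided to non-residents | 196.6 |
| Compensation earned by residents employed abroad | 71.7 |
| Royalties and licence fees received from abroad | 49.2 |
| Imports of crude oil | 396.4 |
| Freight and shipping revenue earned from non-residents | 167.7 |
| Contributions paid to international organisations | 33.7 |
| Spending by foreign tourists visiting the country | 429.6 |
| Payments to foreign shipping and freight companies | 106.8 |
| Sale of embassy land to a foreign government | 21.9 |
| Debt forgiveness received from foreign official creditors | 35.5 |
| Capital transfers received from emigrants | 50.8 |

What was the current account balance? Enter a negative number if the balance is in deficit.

Goods: 584.6 - 396.4 = 188.2
Services: 49.2 + 196.6 - 106.8 + 167.7 + 429.6 = 736.3
Primary income: 71.7
Secondary income: -33.7
Current account = 188.2 + 736.3 + 71.7 + (-33.7) = 962.5
(Excluded from the current account — financial account: acquisition of a foreign subsidiary by a resident firm (outward FDI) 346.6; capital account: sale of embassy land to a foreign government 21.9, debt forgiveness received from foreign official creditors 35.5, capital transfers received from emigrants 50.8.)

962.5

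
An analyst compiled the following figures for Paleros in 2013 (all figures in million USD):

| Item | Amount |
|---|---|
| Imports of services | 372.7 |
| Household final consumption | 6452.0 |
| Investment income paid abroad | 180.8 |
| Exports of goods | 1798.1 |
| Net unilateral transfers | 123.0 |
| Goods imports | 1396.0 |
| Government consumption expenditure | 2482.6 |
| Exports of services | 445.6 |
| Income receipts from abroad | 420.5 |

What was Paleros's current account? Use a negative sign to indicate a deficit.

Goods balance = 1798.1 - 1396.0 = 402.1
Services balance = 445.6 - 372.7 = 72.9
Trade balance (goods + services) = 402.1 + 72.9 = 475.0
Net primary income = 420.5 - 180.8 = 239.7
Net secondary income = 123.0
Current account = 475.0 + 239.7 + 123.0 = 837.7

837.7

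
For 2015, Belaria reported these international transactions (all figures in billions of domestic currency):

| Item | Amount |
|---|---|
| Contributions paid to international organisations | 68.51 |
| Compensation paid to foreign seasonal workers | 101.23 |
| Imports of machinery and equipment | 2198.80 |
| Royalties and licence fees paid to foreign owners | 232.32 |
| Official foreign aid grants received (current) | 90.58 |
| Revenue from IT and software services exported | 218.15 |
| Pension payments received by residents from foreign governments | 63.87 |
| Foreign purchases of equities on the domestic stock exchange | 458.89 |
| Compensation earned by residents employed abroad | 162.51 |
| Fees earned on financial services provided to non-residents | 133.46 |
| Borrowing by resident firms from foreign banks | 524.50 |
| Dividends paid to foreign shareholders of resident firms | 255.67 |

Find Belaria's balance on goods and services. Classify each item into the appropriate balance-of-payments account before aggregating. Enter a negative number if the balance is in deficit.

Goods: -2198.80
Services: 218.15 + 133.46 - 232.32 = 119.29
Trade balance = -2198.80 + 119.29 = -2079.51
(Excluded from the trade balance — secondary income: contributions paid to international organisations 68.51, official foreign aid grants received (current) 90.58, pension payments received by residents from foreign governments 63.87; primary income: compensation paid to foreign seasonal workers 101.23, compensation earned by residents employed abroad 162.51, dividends paid to foreign shareholders of resident firms 255.67; financial account: foreign purchases of equities on the domestic stock exchange 458.89, borrowing by resident firms from foreign banks 524.50.)

-2079.51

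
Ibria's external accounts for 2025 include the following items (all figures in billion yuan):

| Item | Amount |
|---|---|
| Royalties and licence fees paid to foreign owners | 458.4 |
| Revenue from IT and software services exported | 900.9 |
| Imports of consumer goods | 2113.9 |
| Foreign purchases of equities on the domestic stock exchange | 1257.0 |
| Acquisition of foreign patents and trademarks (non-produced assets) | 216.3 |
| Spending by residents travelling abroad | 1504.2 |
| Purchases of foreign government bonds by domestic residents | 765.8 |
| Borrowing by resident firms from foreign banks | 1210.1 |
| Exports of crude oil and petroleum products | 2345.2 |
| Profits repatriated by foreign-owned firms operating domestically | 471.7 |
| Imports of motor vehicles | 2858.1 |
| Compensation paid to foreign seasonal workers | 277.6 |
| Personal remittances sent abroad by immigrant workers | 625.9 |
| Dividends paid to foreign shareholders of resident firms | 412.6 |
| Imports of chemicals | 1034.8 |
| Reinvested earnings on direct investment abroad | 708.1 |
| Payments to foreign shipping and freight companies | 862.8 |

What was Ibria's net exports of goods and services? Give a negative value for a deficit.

Goods: -2858.1 + 2345.2 - 2113.9 - 1034.8 = -3661.6
Services: -862.8 - 458.4 + 900.9 - 1504.2 = -1924.5
Trade balance = -3661.6 + (-1924.5) = -5586.1
(Excluded from the trade balance — financial account: foreign purchases of equities on the domestic stock exchange 1257.0, purchases of foreign government bonds by domestic residents 765.8, borrowing by resident firms from foreign banks 1210.1; capital account: acquisition of foreign patents and trademarks (non-produced assets) 216.3; primary income: profits repatriated by foreign-owned firms operating domestically 471.7, compensation paid to foreign seasonal workers 277.6, dividends paid to foreign shareholders of resident firms 412.6, reinvested earnings on direct investment abroad 708.1; secondary income: personal remittances sent abroad by immigrant workers 625.9.)

-5586.1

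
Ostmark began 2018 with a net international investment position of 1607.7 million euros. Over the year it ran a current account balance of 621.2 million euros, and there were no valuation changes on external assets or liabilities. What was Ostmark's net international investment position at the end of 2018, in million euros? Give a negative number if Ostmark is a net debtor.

2228.9

With no valuation effects, change in NIIP = current account = 621.2
End-of-year NIIP = 1607.7 + 621.2 = 2228.9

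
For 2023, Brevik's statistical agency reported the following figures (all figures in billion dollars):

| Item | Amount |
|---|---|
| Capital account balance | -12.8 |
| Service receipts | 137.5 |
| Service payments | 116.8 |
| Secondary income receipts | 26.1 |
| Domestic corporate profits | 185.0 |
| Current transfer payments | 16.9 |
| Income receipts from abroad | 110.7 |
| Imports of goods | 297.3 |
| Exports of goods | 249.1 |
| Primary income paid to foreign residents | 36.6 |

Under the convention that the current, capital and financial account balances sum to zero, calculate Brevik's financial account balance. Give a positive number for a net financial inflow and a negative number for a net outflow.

-43.0

Goods balance = 249.1 - 297.3 = -48.2
Services balance = 137.5 - 116.8 = 20.7
Trade balance (goods + services) = -48.2 + 20.7 = -27.5
Net primary income = 110.7 - 36.6 = 74.1
Net secondary income = 26.1 - 16.9 = 9.2
Current account = -27.5 + 74.1 + 9.2 = 55.8
Financial account = -(55.8 + (-12.8)) = -43.0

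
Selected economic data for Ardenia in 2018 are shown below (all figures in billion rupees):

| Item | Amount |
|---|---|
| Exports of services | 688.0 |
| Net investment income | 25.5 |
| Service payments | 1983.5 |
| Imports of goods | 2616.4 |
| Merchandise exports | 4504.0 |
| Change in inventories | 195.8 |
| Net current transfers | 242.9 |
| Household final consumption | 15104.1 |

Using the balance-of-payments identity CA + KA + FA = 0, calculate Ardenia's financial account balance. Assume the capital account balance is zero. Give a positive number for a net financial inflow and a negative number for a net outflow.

Goods balance = 4504.0 - 2616.4 = 1887.6
Services balance = 688.0 - 1983.5 = -1295.5
Trade balance (goods + services) = 1887.6 + (-1295.5) = 592.1
Net primary income = 25.5
Net secondary income = 242.9
Current account = 592.1 + 25.5 + 242.9 = 860.5
Financial account = -(860.5) = -860.5

-860.5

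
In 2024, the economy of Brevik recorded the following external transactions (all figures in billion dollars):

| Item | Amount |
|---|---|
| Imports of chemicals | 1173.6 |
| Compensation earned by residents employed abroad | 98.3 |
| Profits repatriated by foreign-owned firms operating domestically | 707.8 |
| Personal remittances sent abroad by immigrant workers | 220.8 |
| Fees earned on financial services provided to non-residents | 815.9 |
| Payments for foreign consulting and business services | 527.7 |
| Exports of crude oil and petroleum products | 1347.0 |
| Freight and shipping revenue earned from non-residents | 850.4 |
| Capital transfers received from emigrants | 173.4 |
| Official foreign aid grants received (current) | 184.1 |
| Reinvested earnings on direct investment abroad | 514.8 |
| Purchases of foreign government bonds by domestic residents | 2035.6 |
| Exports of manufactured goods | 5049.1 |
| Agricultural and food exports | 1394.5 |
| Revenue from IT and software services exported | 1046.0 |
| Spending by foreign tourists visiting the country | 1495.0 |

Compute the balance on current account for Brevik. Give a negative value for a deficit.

10165.2

Goods: -1173.6 + 1394.5 + 1347.0 + 5049.1 = 6617.0
Services: 850.4 - 527.7 + 1495.0 + 1046.0 + 815.9 = 3679.6
Primary income: 514.8 - 707.8 + 98.3 = -94.7
Secondary income: 184.1 - 220.8 = -36.7
Current account = 6617.0 + 3679.6 + (-94.7) + (-36.7) = 10165.2
(Excluded from the current account — capital account: capital transfers received from emigrants 173.4; financial account: purchases of foreign government bonds by domestic residents 2035.6.)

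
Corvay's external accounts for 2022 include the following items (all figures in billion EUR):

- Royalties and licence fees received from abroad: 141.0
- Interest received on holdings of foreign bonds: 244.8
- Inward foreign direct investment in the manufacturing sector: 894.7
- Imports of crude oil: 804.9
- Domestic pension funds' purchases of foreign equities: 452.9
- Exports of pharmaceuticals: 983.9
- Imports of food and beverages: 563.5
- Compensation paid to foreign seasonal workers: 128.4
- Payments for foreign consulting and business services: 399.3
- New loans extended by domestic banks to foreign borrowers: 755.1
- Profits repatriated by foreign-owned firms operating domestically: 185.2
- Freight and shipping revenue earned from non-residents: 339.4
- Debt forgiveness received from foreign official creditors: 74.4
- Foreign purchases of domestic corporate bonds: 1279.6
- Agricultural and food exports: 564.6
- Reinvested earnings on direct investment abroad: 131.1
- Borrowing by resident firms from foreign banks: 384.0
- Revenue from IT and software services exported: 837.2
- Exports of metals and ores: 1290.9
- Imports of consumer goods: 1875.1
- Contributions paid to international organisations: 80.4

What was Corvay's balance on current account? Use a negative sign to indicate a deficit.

Goods: 983.9 - 804.9 - 1875.1 + 1290.9 - 563.5 + 564.6 = -404.1
Services: -399.3 + 837.2 + 141.0 + 339.4 = 918.3
Primary income: 244.8 - 185.2 - 128.4 + 131.1 = 62.3
Secondary income: -80.4
Current account = (-404.1) + 918.3 + 62.3 + (-80.4) = 496.1
(Excluded from the current account — financial account: inward foreign direct investment in the manufacturing sector 894.7, domestic pension funds' purchases of foreign equities 452.9, new loans extended by domestic banks to foreign borrowers 755.1, foreign purchases of domestic corporate bonds 1279.6, borrowing by resident firms from foreign banks 384.0; capital account: debt forgiveness received from foreign official creditors 74.4.)

496.1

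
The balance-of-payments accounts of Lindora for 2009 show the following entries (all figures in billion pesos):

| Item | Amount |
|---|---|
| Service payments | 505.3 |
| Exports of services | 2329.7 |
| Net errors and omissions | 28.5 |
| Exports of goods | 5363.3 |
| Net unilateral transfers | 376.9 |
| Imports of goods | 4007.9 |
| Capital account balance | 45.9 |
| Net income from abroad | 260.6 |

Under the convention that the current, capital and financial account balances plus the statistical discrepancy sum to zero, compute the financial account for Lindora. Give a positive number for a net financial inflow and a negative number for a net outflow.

-3891.7

Goods balance = 5363.3 - 4007.9 = 1355.4
Services balance = 2329.7 - 505.3 = 1824.4
Trade balance (goods + services) = 1355.4 + 1824.4 = 3179.8
Net primary income = 260.6
Net secondary income = 376.9
Current account = 3179.8 + 260.6 + 376.9 = 3817.3
Financial account = -(3817.3 + 45.9 + 28.5) = -3891.7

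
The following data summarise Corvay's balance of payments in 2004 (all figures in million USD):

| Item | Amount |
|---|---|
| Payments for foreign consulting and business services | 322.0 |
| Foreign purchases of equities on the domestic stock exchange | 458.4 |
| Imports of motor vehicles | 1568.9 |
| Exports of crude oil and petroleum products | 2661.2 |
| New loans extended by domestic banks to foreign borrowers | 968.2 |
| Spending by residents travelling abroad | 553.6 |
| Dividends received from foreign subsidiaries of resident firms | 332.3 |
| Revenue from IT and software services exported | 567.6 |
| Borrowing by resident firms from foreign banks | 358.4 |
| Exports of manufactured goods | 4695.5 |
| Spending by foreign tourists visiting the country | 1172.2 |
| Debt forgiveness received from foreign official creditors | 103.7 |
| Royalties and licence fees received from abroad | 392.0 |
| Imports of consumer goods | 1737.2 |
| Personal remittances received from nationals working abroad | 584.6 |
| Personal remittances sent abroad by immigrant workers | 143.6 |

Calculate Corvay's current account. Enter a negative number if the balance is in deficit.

6080.1

Goods: -1737.2 - 1568.9 + 4695.5 + 2661.2 = 4050.6
Services: -322.0 + 567.6 - 553.6 + 1172.2 + 392.0 = 1256.2
Primary income: 332.3
Secondary income: 584.6 - 143.6 = 441.0
Current account = 4050.6 + 1256.2 + 332.3 + 441.0 = 6080.1
(Excluded from the current account — financial account: foreign purchases of equities on the domestic stock exchange 458.4, new loans extended by domestic banks to foreign borrowers 968.2, borrowing by resident firms from foreign banks 358.4; capital account: debt forgiveness received from foreign official creditors 103.7.)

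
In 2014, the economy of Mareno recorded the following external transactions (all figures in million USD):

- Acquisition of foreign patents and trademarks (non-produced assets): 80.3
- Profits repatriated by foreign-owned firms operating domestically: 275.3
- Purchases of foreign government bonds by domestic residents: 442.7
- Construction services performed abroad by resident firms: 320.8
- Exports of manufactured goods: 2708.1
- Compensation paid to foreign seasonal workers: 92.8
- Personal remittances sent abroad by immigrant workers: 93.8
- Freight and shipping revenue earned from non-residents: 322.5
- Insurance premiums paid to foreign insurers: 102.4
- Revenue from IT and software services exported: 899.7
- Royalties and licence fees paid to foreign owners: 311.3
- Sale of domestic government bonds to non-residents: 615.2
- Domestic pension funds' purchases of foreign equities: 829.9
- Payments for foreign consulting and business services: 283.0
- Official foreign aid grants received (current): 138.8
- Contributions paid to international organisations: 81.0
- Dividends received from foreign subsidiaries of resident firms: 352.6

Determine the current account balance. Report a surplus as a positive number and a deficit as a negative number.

Goods: 2708.1
Services: 899.7 + 322.5 - 283.0 - 102.4 + 320.8 - 311.3 = 846.3
Primary income: 352.6 - 92.8 - 275.3 = -15.5
Secondary income: -81.0 - 93.8 + 138.8 = -36.0
Current account = 2708.1 + 846.3 + (-15.5) + (-36.0) = 3502.9
(Excluded from the current account — capital account: acquisition of foreign patents and trademarks (non-produced assets) 80.3; financial account: purchases of foreign government bonds by domestic residents 442.7, sale of domestic government bonds to non-residents 615.2, domestic pension funds' purchases of foreign equities 829.9.)

3502.9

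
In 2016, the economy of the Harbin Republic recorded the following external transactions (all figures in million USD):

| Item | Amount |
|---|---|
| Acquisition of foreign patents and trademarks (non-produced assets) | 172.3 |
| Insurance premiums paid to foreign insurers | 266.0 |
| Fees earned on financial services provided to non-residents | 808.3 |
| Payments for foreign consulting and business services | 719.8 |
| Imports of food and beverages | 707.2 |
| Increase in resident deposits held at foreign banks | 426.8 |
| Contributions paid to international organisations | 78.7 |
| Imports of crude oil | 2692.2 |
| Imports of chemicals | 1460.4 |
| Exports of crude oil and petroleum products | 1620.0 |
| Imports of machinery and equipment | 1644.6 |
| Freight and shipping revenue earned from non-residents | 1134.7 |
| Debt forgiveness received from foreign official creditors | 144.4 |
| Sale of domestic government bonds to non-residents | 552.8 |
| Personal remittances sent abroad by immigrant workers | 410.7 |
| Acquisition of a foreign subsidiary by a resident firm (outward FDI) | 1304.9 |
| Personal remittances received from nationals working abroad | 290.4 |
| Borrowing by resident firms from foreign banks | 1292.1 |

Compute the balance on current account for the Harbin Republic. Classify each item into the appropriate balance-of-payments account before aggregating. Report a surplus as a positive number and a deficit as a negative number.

-4126.2

Goods: -1644.6 - 2692.2 - 707.2 + 1620.0 - 1460.4 = -4884.4
Services: -719.8 + 1134.7 - 266.0 + 808.3 = 957.2
Secondary income: -78.7 + 290.4 - 410.7 = -199.0
Current account = (-4884.4) + 957.2 + (-199.0) = -4126.2
(Excluded from the current account — capital account: acquisition of foreign patents and trademarks (non-produced assets) 172.3, debt forgiveness received from foreign official creditors 144.4; financial account: increase in resident deposits held at foreign banks 426.8, sale of domestic government bonds to non-residents 552.8, acquisition of a foreign subsidiary by a resident firm (outward FDI) 1304.9, borrowing by resident firms from foreign banks 1292.1.)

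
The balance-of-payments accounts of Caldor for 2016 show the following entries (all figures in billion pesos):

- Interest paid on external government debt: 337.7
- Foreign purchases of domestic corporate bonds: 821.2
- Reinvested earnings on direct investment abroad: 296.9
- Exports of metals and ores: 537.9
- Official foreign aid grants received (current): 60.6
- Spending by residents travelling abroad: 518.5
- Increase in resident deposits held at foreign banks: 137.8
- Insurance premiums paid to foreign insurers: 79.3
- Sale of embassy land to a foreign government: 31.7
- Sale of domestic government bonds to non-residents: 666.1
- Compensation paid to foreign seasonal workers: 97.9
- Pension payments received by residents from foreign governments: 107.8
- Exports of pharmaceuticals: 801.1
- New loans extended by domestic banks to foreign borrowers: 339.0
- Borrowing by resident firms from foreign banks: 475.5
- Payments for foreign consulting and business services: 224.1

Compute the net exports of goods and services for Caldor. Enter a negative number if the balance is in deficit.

Goods: 801.1 + 537.9 = 1339.0
Services: -224.1 - 79.3 - 518.5 = -821.9
Trade balance = 1339.0 + (-821.9) = 517.1
(Excluded from the trade balance — primary income: interest paid on external government debt 337.7, reinvested earnings on direct investment abroad 296.9, compensation paid to foreign seasonal workers 97.9; financial account: foreign purchases of domestic corporate bonds 821.2, increase in resident deposits held at foreign banks 137.8, sale of domestic government bonds to non-residents 666.1, new loans extended by domestic banks to foreign borrowers 339.0, borrowing by resident firms from foreign banks 475.5; secondary income: official foreign aid grants received (current) 60.6, pension payments received by residents from foreign governments 107.8; capital account: sale of embassy land to a foreign government 31.7.)

517.1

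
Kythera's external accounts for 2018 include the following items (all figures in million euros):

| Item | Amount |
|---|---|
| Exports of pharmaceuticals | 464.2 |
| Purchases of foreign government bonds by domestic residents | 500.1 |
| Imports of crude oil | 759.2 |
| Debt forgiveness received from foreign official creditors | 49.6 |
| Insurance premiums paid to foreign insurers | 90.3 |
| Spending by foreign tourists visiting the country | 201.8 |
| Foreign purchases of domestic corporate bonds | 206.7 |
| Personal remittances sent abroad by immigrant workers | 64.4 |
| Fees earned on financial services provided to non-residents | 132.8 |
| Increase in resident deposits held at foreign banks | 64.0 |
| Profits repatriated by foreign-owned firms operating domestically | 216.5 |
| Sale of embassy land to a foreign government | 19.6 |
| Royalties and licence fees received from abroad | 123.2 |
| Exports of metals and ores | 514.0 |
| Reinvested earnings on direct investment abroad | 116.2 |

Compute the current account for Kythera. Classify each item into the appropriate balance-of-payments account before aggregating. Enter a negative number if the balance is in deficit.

Goods: 514.0 - 759.2 + 464.2 = 219.0
Services: 123.2 - 90.3 + 201.8 + 132.8 = 367.5
Primary income: 116.2 - 216.5 = -100.3
Secondary income: -64.4
Current account = 219.0 + 367.5 + (-100.3) + (-64.4) = 421.8
(Excluded from the current account — financial account: purchases of foreign government bonds by domestic residents 500.1, foreign purchases of domestic corporate bonds 206.7, increase in resident deposits held at foreign banks 64.0; capital account: debt forgiveness received from foreign official creditors 49.6, sale of embassy land to a foreign government 19.6.)

421.8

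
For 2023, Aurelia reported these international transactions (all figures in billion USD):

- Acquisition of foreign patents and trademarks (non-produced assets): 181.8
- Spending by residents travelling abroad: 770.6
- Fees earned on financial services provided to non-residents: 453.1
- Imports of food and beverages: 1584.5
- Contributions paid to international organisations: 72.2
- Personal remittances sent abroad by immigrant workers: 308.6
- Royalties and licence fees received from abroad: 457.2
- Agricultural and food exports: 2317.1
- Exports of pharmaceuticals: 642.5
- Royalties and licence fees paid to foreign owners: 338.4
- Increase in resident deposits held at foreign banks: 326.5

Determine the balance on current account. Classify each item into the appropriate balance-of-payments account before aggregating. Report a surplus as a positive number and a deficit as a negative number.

795.6

Goods: 2317.1 + 642.5 - 1584.5 = 1375.1
Services: -338.4 - 770.6 + 457.2 + 453.1 = -198.7
Secondary income: -308.6 - 72.2 = -380.8
Current account = 1375.1 + (-198.7) + (-380.8) = 795.6
(Excluded from the current account — capital account: acquisition of foreign patents and trademarks (non-produced assets) 181.8; financial account: increase in resident deposits held at foreign banks 326.5.)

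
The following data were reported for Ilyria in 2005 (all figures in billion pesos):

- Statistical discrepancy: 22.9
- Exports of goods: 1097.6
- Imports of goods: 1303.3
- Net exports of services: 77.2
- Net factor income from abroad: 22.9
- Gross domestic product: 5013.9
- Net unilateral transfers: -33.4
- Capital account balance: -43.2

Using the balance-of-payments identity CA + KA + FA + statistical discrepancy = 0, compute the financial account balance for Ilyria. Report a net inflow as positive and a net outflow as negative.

Goods balance = 1097.6 - 1303.3 = -205.7
Services balance = 77.2
Trade balance (goods + services) = -205.7 + 77.2 = -128.5
Net primary income = 22.9
Net secondary income = -33.4
Current account = -128.5 + 22.9 + (-33.4) = -139.0
Financial account = -(-139.0 + (-43.2) + 22.9) = 159.3

159.3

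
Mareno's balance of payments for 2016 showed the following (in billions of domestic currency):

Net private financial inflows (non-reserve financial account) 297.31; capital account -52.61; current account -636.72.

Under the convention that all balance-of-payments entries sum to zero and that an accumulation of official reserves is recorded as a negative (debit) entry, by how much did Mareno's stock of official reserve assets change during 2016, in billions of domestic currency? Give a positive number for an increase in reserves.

-392.02

Official reserve transactions balance = -((-636.72) + (-52.61) + 297.31) = 392.02
An accumulation of reserves is recorded as a debit (negative entry), so the change in the stock of reserves is the negative of that balance.
Change in official reserves = -(392.02) = -392.02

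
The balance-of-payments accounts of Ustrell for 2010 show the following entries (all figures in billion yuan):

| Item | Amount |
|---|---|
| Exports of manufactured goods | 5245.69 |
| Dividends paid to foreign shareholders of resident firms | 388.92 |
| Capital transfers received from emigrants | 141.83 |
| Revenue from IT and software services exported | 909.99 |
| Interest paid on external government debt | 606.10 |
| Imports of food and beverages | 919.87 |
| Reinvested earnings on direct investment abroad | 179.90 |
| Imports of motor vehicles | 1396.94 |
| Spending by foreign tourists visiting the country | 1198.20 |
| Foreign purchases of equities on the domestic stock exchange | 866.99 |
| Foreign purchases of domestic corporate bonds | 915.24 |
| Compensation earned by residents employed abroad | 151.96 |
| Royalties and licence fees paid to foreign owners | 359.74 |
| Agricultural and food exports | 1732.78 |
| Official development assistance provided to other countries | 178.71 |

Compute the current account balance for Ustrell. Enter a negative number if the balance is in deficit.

Goods: 5245.69 + 1732.78 - 919.87 - 1396.94 = 4661.66
Services: -359.74 + 1198.20 + 909.99 = 1748.45
Primary income: -606.10 + 151.96 - 388.92 + 179.90 = -663.16
Secondary income: -178.71
Current account = 4661.66 + 1748.45 + (-663.16) + (-178.71) = 5568.24
(Excluded from the current account — capital account: capital transfers received from emigrants 141.83; financial account: foreign purchases of equities on the domestic stock exchange 866.99, foreign purchases of domestic corporate bonds 915.24.)

5568.24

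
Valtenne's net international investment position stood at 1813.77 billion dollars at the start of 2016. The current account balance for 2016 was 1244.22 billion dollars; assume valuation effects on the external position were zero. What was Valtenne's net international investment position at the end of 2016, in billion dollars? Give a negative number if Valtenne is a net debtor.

3057.99

With no valuation effects, change in NIIP = current account = 1244.22
End-of-year NIIP = 1813.77 + 1244.22 = 3057.99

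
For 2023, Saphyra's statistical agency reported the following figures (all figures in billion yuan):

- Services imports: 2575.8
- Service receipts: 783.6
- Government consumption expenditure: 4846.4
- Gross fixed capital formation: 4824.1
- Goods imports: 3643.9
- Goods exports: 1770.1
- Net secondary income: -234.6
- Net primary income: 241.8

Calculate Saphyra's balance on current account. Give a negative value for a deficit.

-3658.8

Goods balance = 1770.1 - 3643.9 = -1873.8
Services balance = 783.6 - 2575.8 = -1792.2
Trade balance (goods + services) = -1873.8 + (-1792.2) = -3666.0
Net primary income = 241.8
Net secondary income = -234.6
Current account = -3666.0 + 241.8 + (-234.6) = -3658.8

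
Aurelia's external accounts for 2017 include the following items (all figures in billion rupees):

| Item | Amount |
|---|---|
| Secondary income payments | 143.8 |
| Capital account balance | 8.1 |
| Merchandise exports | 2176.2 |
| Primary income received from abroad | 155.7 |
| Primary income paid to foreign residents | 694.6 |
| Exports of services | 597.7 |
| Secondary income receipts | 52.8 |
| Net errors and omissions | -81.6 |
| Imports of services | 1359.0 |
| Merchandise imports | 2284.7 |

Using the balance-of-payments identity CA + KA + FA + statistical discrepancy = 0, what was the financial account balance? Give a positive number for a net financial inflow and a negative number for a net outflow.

Goods balance = 2176.2 - 2284.7 = -108.5
Services balance = 597.7 - 1359.0 = -761.3
Trade balance (goods + services) = -108.5 + (-761.3) = -869.8
Net primary income = 155.7 - 694.6 = -538.9
Net secondary income = 52.8 - 143.8 = -91.0
Current account = -869.8 + (-538.9) + (-91.0) = -1499.7
Financial account = -(-1499.7 + 8.1 + (-81.6)) = 1573.2

1573.2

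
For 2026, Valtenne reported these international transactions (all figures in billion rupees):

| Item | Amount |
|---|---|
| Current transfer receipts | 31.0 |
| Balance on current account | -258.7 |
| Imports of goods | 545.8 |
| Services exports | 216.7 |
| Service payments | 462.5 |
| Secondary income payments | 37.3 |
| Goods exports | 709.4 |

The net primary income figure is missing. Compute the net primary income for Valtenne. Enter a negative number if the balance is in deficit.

Current account = goods balance + services balance + net primary income + net secondary income
Sum of the known components = -88.5
Net primary income = CA - (known components) = -258.7 - (-88.5) = -170.2

-170.2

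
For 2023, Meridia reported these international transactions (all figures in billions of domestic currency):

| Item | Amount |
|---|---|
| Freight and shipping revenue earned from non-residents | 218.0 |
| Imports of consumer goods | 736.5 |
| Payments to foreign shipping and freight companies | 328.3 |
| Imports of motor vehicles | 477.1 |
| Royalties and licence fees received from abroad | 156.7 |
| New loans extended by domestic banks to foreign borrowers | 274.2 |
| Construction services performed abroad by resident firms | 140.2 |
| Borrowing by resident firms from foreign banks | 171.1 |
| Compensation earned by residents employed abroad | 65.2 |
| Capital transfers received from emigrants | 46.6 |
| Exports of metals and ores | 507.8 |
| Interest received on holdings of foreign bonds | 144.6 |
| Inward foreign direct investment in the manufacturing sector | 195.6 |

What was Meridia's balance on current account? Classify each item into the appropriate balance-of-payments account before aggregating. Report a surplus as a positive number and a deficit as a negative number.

-309.4

Goods: -477.1 - 736.5 + 507.8 = -705.8
Services: 140.2 - 328.3 + 218.0 + 156.7 = 186.6
Primary income: 144.6 + 65.2 = 209.8
Current account = (-705.8) + 186.6 + 209.8 = -309.4
(Excluded from the current account — financial account: new loans extended by domestic banks to foreign borrowers 274.2, borrowing by resident firms from foreign banks 171.1, inward foreign direct investment in the manufacturing sector 195.6; capital account: capital transfers received from emigrants 46.6.)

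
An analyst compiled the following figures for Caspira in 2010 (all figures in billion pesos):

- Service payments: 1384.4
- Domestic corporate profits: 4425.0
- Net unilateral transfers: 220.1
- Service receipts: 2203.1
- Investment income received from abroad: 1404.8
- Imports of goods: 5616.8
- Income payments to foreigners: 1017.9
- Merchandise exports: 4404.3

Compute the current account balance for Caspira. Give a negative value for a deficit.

213.2

Goods balance = 4404.3 - 5616.8 = -1212.5
Services balance = 2203.1 - 1384.4 = 818.7
Trade balance (goods + services) = -1212.5 + 818.7 = -393.8
Net primary income = 1404.8 - 1017.9 = 386.9
Net secondary income = 220.1
Current account = -393.8 + 386.9 + 220.1 = 213.2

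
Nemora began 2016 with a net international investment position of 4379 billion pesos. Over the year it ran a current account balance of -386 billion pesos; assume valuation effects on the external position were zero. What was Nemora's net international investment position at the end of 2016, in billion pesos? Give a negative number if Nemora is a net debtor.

3993

With no valuation effects, change in NIIP = current account = -386
End-of-year NIIP = 4379 + (-386) = 3993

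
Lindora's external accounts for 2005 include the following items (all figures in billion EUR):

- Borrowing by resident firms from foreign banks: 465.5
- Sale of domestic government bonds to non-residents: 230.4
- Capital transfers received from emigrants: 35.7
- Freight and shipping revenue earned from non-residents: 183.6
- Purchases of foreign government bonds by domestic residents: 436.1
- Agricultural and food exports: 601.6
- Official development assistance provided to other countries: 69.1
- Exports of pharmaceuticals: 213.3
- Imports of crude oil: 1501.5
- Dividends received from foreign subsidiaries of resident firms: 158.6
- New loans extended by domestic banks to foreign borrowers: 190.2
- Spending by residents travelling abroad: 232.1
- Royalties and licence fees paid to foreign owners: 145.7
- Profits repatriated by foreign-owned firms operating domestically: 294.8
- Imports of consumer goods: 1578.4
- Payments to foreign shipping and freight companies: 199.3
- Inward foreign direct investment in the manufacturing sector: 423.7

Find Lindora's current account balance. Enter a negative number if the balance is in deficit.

Goods: 213.3 - 1501.5 - 1578.4 + 601.6 = -2265.0
Services: -232.1 - 199.3 - 145.7 + 183.6 = -393.5
Primary income: -294.8 + 158.6 = -136.2
Secondary income: -69.1
Current account = (-2265.0) + (-393.5) + (-136.2) + (-69.1) = -2863.8
(Excluded from the current account — financial account: borrowing by resident firms from foreign banks 465.5, sale of domestic government bonds to non-residents 230.4, purchases of foreign government bonds by domestic residents 436.1, new loans extended by domestic banks to foreign borrowers 190.2, inward foreign direct investment in the manufacturing sector 423.7; capital account: capital transfers received from emigrants 35.7.)

-2863.8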